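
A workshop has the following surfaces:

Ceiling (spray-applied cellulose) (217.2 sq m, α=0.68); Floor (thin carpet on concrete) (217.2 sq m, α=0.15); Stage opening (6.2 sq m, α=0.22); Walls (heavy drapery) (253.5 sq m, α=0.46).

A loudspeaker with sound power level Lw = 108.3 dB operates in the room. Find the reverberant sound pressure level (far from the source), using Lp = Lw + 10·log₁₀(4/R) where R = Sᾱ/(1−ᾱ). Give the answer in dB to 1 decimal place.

87.1 dB

Σ(Sᵢαᵢ) = 217.2×0.68 + 217.2×0.15 + 6.2×0.22 + 253.5×0.46 = 298.250; total area S = 694.1 sq m.
ᾱ = 298.250/694.1 = 0.4297; R = Sᾱ/(1−ᾱ) = 298.250/(1−0.4297) = 522.970 sq m.
Lp = Lw + 10 log₁₀(4/R) = 108.3 -21.16 = 87.1 dB.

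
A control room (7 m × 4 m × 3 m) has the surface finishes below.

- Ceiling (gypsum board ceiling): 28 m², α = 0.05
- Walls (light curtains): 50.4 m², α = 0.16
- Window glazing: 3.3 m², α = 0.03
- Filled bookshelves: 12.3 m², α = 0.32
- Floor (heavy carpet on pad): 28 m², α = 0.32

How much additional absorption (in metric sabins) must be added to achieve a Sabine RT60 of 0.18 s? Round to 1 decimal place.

Equivalent absorption area: A₁ = 28×0.05 + 50.4×0.16 + 3.3×0.03 + 12.3×0.32 + 28×0.32 = 22.459 m².
V = 84 m³. Required absorption A₂ = 0.161 × 84 / 0.18 = 75.133 sabins.
ΔA = A₂ − A₁ = 75.133 − 22.459 = 52.7 sabins.

52.7 sabins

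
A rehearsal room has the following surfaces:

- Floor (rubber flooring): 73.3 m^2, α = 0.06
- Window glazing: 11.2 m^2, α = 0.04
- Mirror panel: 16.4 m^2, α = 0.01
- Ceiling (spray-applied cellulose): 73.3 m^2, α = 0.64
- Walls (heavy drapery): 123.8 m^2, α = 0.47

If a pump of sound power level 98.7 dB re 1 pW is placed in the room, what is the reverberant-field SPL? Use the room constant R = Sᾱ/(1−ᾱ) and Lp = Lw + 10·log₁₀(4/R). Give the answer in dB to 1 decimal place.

82.3 dB

A = 110.108 sabins; S = 298.0 m^2.
ᾱ = 110.108/298.0 = 0.3695; R = Sᾱ/(1−ᾱ) = 110.108/(1−0.3695) = 174.636 m^2.
Lp = Lw + 10 log₁₀(4/R) = 98.7 -16.40 = 82.3 dB.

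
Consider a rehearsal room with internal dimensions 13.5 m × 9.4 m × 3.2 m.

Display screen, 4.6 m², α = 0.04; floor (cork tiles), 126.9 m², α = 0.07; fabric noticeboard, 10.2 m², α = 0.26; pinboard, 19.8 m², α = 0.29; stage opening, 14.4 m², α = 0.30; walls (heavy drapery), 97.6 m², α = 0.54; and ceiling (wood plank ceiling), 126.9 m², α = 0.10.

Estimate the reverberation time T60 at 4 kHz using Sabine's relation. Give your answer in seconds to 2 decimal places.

Equivalent absorption area: A = 4.6·0.04 + 126.9·0.07 + 10.2·0.26 + 19.8·0.29 + 14.4·0.30 + 97.6·0.54 + 126.9·0.10 = 87.175 m².
V = 13.5·9.4·3.2 = 406.08 m³.
T = 0.161 V/A = 0.161·406.08/87.175 = 0.75 s.

0.75 sec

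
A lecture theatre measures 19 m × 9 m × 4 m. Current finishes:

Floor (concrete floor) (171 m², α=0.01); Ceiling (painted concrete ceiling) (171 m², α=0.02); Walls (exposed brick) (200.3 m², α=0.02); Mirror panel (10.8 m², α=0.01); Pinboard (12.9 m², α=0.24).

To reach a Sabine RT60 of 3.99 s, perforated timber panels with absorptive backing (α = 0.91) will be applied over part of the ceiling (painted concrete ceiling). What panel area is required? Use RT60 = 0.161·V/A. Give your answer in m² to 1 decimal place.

A₁ = Σ Sᵢαᵢ = 171*0.01 + 171*0.02 + 200.3*0.02 + 10.8*0.01 + 12.9*0.24 = 12.340 sabins.
V = 684 m³. Target absorption A₂ = 0.161 × 684 / 3.99 = 27.600 sabins.
Absorption to add: 27.600 − 12.340 = 15.260 sabins.
Net gain per m²: Δα = 0.91 − 0.02 = 0.89.
Panel area = 15.260 / 0.89 = 17.1 m².

17.1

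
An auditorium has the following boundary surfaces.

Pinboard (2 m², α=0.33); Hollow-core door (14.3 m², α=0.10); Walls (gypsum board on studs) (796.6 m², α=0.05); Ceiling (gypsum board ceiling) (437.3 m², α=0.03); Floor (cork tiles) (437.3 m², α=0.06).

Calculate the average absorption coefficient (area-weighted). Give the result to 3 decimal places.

S = Σ Sᵢ = 2 + 14.3 + 796.6 + 437.3 + 437.3 = 1687.5 m².
Weighted sum Σ Sα = 81.277.
ᾱ = A/S = 0.048.

0.048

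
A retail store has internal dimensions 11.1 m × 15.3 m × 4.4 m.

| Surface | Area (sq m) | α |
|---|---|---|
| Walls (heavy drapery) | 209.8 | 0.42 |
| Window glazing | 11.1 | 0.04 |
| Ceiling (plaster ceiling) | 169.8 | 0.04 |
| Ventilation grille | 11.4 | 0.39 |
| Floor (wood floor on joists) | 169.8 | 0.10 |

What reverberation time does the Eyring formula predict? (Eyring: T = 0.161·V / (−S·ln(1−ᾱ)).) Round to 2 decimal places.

S = Σ Sᵢ = 571.9 sq m.
Absorption A = 209.8×0.42 + 11.1×0.04 + 169.8×0.04 + 11.4×0.39 + 169.8×0.10 = 116.778 sabins.
ᾱ = 116.778 / 571.9 = 0.2042.
Eyring denominator: −S ln(1−ᾱ) = 130.626.
V = 11.1 × 15.3 × 4.4 = 747.252 m³.
RT60 = 0.161 × 747.252 / 130.626 = 0.92 s.

0.92 sec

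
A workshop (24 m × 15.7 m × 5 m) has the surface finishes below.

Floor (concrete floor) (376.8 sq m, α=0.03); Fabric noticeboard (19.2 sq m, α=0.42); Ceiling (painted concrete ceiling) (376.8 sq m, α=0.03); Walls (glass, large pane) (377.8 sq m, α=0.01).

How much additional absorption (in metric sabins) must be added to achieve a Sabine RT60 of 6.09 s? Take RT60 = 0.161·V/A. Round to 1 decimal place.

15.4 sabins

Total absorption A₁ = 376.8×0.03 + 19.2×0.42 + 376.8×0.03 + 377.8×0.01
  = 11.304 + 8.064 + 11.304 + 3.778 = 34.450 sq m sabins.
Target A₂ = 0.161·1884/6.09 = 49.807 sabins (V = 1884 m³).
Shortfall: 49.807 − 34.450 = 15.4 sabins.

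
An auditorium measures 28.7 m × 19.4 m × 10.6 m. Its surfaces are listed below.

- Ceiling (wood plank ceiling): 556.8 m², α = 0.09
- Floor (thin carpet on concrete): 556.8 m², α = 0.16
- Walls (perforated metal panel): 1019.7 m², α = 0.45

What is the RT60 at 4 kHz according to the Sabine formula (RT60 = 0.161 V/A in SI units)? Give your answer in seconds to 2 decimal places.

1.59 s

Summing Sᵢαᵢ: 50.112 + 89.088 + 458.865 → A = 598.065 sabins.
Volume V = 28.7 × 19.4 × 10.6 = 5901.868 m³.
Sabine: RT60 = 0.161 × 5901.868 / 598.065 = 1.59 s.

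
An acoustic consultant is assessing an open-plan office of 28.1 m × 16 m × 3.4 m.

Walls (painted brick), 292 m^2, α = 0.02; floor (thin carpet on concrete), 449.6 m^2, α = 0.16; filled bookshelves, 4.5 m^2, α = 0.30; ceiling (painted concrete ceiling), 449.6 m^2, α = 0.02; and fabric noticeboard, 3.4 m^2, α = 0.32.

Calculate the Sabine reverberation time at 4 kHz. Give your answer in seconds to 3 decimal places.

Total absorption A = 292·0.02 + 449.6·0.16 + 4.5·0.30 + 449.6·0.02 + 3.4·0.32
  = 5.840 + 71.936 + 1.350 + 8.992 + 1.088 = 89.206 m^2 sabins.
Room volume: 1528.64 m³.
T = 0.161 V/A = 0.161·1528.64/89.206 = 2.759 s.

2.759 s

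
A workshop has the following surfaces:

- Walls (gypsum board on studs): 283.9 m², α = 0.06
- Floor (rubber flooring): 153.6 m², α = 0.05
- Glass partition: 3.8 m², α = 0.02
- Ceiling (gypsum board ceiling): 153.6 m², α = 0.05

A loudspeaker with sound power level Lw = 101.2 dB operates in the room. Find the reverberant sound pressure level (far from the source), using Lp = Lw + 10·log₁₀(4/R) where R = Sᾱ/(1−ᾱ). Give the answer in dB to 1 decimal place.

91.9 dB

Σ(Sᵢαᵢ) = 283.9·0.06 + 153.6·0.05 + 3.8·0.02 + 153.6·0.05 = 32.470; total area S = 594.9 m².
ᾱ = 0.0546, so room constant R = A/(1−ᾱ) = 34.345 m².
Lp = 101.2 + 10·log₁₀(4/34.345) = 101.2 + (-9.34) = 91.9 dB.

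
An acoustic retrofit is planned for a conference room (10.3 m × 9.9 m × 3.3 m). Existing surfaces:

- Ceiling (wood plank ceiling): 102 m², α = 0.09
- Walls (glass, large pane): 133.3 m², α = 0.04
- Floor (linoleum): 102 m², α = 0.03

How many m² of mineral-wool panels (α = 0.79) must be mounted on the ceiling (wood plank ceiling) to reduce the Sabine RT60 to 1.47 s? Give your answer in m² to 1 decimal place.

27.5

Equivalent absorption area: A₁ = 102*0.09 + 133.3*0.04 + 102*0.03 = 17.572 m².
Required A₂ = 0.161·336.501/1.47 = 36.855 sabins.
Absorption to add: 36.855 − 17.572 = 19.283 sabins.
Net gain per m²: Δα = 0.79 − 0.09 = 0.70.
Panel area = 19.283 / 0.70 = 27.5 m².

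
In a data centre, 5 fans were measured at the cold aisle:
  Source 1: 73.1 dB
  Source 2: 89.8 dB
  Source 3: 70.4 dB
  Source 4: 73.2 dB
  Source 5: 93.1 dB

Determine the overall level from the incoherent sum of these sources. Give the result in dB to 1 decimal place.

94.8 dB

Converting to relative power and adding: 10^(73.1/10) + 10^(89.8/10) + 10^(70.4/10) + 10^(73.2/10) + 10^(93.1/10) = 3.049e+09.
Back to dB: 10·log₁₀ Σ = 94.8 dB.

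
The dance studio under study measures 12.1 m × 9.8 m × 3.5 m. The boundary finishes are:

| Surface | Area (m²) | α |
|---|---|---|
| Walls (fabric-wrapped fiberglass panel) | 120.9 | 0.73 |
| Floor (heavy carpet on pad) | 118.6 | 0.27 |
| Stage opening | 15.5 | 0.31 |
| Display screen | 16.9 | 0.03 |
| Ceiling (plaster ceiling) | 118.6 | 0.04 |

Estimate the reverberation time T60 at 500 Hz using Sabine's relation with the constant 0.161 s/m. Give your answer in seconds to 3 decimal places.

Summing Sᵢαᵢ: 88.257 + 32.022 + 4.805 + 0.507 + 4.744 → A = 130.335 sabins.
V = 12.1·9.8·3.5 = 415.03 m³.
T = 0.161 V/A = 0.161·415.03/130.335 = 0.513 s.

0.513 sec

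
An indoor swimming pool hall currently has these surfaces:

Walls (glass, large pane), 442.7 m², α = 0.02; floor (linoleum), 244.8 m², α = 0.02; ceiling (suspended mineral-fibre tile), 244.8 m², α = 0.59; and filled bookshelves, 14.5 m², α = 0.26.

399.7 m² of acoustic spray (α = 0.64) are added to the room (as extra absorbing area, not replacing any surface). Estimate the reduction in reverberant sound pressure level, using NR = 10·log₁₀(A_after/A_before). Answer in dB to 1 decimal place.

4.1 dB

Equivalent absorption area: A_before = 442.7·0.02 + 244.8·0.02 + 244.8·0.59 + 14.5·0.26 = 161.952 m².
Added absorption = 399.7 × 0.64 = 255.808 sabins.
New total A_after = 417.760 sabins.
NR = 10·log₁₀(417.760/161.952) = 4.1 dB.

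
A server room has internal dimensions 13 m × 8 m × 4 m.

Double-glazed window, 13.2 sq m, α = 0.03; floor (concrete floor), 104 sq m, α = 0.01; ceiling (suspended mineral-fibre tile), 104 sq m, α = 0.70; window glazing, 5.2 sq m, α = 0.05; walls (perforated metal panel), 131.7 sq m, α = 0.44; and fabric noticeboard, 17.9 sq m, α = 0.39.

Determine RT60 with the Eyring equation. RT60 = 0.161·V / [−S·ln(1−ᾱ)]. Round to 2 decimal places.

S = Σ Sᵢ = 376.0 sq m.
Absorption A = 13.2·0.03 + 104·0.01 + 104·0.70 + 5.2·0.05 + 131.7·0.44 + 17.9·0.39 = 139.425 sabins.
ᾱ = 139.425 / 376.0 = 0.3708.
−S·ln(1−ᾱ) = −376.0 × ln(1 − 0.3708) = 174.203.
V = 13 × 8 × 4 = 416 m³.
T = 0.161·V/[−S·ln(1−ᾱ)] = 0.161·416/174.203 = 0.38 s.

0.38 s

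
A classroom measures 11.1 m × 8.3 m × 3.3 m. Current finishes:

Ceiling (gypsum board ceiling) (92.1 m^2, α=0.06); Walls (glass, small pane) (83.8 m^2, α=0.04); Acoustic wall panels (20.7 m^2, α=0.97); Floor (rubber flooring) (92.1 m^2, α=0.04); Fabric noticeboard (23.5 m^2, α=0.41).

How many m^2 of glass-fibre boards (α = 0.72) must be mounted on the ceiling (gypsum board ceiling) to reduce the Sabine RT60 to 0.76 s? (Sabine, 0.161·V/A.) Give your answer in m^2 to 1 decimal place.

33.5

Total absorption A₁ = 92.1·0.06 + 83.8·0.04 + 20.7·0.97 + 92.1·0.04 + 23.5·0.41
  = 5.526 + 3.352 + 20.079 + 3.684 + 9.635 = 42.276 m^2 sabins.
Required A₂ = 0.161·304.029/0.76 = 64.406 sabins.
Absorption to add: 64.406 − 42.276 = 22.130 sabins.
Each m^2 of panel replacing the ceiling (gypsum board ceiling) adds (0.72 − 0.06) = 0.66 sabins.
Area = ΔA/Δα = 22.130/0.66 = 33.5 m^2.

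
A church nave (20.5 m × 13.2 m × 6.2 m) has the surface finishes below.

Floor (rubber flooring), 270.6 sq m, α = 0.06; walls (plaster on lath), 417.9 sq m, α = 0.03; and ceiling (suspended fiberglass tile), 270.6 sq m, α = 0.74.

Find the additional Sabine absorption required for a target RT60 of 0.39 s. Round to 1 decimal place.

Equivalent absorption area: A₁ = 270.6*0.06 + 417.9*0.03 + 270.6*0.74 = 229.017 sq m.
Target A₂ = 0.161·1677.72/0.39 = 692.597 sabins (V = 1677.72 m³).
Additional absorption ΔA = 692.597 − 229.017 = 463.6 sabins.

463.6 sabins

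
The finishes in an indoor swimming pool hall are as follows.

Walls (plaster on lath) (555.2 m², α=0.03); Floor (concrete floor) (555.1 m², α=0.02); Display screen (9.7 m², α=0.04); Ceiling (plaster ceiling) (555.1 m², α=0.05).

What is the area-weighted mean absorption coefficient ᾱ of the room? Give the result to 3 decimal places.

S = Σ Sᵢ = 555.2 + 555.1 + 9.7 + 555.1 = 1675.1 m².
A = 555.2·0.03 + 555.1·0.02 + 9.7·0.04 + 555.1·0.05 = 55.901 sabins.
ᾱ = A/S = 0.033.

0.033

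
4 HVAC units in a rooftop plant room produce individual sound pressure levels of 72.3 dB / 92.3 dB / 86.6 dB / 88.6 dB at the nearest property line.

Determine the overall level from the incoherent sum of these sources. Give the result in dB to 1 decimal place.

Converting to relative power and adding: 10^(72.3/10) + 10^(92.3/10) + 10^(86.6/10) + 10^(88.6/10) = 2.897e+09.
Back to dB: 10·log₁₀ Σ = 94.6 dB.

94.6 dB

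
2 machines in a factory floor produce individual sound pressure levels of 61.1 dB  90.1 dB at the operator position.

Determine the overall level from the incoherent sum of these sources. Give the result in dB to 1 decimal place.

90.1 dB

Converting to relative power and adding: 10^(61.1/10) + 10^(90.1/10) = 1.025e+09.
Combined level = 10 log₁₀(1.025e+09) = 90.1 dB.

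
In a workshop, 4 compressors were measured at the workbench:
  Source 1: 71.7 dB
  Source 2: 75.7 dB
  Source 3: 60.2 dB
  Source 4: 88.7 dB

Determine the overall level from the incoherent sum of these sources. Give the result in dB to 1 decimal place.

89.0 dB

Converting to relative power and adding: 10^(71.7/10) + 10^(75.7/10) + 10^(60.2/10) + 10^(88.7/10) = 7.943e+08.
Back to dB: 10·log₁₀ Σ = 89.0 dB.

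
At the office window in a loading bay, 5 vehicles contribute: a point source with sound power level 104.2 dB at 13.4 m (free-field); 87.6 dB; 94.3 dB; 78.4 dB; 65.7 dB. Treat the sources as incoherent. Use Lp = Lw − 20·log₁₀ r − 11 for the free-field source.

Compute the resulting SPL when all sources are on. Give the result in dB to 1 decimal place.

Source at 13.4 m: Lp = 104.2 − 20·log₁₀(13.4) − 11 = 70.7 dB.
Converting to relative power and adding: 10^(70.7/10) + 10^(87.6/10) + 10^(94.3/10) + 10^(78.4/10) + 10^(65.7/10) = 3.352e+09.
Back to dB: 10·log₁₀ Σ = 95.3 dB.

95.3 dB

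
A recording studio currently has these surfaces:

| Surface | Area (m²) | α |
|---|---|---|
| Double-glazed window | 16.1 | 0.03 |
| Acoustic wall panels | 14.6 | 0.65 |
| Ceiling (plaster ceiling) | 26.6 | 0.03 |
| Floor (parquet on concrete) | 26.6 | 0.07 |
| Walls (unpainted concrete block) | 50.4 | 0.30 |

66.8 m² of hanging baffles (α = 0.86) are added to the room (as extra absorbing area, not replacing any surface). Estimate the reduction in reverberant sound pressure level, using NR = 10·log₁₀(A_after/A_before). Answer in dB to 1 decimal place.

4.9 dB

Equivalent absorption area: A_before = 16.1×0.03 + 14.6×0.65 + 26.6×0.03 + 26.6×0.07 + 50.4×0.30 = 27.753 m².
Treatment contributes 66.8·0.86 = 57.448 sabins.
A_after = 27.753 + 57.448 = 85.201 sabins.
Reduction = 10 log₁₀(A_after/A_before) = 10 log₁₀(3.0700) = 4.9 dB.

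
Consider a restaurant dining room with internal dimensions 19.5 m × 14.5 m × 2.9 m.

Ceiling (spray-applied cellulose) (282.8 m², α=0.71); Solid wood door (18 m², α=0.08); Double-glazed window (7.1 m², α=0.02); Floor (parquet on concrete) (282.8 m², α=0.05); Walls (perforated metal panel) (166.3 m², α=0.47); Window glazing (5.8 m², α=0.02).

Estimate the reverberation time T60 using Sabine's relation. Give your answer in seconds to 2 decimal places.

0.45 sec

Total absorption A = 282.8×0.71 + 18×0.08 + 7.1×0.02 + 282.8×0.05 + 166.3×0.47 + 5.8×0.02
  = 200.788 + 1.440 + 0.142 + 14.140 + 78.161 + 0.116 = 294.787 m² sabins.
Room volume: 819.975 m³.
RT60 = 0.161 · V / A = 0.161 × 819.975 / 294.787 = 0.45 s.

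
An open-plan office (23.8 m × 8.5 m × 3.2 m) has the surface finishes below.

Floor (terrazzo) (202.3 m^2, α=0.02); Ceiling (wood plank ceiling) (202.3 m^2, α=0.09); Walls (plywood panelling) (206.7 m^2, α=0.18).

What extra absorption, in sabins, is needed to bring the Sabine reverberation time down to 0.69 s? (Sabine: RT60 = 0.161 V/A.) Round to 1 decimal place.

Equivalent absorption area: A₁ = 202.3×0.02 + 202.3×0.09 + 206.7×0.18 = 59.459 m^2.
Target A₂ = 0.161·647.36/0.69 = 151.051 sabins (V = 647.36 m³).
ΔA = A₂ − A₁ = 151.051 − 59.459 = 91.6 sabins.

91.6 sabins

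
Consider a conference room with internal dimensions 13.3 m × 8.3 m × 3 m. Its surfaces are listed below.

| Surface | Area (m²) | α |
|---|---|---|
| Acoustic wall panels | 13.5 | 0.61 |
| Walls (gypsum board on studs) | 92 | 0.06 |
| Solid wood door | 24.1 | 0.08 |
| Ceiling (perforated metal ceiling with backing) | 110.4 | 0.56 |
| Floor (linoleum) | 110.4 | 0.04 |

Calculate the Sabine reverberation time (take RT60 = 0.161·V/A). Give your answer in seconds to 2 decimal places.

0.65 s

Summing Sᵢαᵢ: 8.235 + 5.520 + 1.928 + 61.824 + 4.416 → A = 81.923 sabins.
Room volume: 331.17 m³.
Sabine: RT60 = 0.161 × 331.17 / 81.923 = 0.65 s.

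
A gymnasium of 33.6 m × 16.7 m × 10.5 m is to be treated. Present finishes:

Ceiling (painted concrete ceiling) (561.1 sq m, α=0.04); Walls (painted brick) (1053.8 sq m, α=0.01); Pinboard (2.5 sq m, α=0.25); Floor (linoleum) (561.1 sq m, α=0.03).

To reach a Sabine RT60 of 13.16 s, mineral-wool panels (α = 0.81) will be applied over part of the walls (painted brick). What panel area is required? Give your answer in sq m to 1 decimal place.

27.1

Summing Sᵢαᵢ: 22.444 + 10.538 + 0.625 + 16.833 → A₁ = 50.440 sabins.
Required A₂ = 0.161·5891.76/13.16 = 72.080 sabins.
ΔA needed = 72.080 − 50.440 = 21.640 sabins.
Net gain per sq m: Δα = 0.81 − 0.01 = 0.80.
Area = ΔA/Δα = 21.640/0.80 = 27.1 sq m.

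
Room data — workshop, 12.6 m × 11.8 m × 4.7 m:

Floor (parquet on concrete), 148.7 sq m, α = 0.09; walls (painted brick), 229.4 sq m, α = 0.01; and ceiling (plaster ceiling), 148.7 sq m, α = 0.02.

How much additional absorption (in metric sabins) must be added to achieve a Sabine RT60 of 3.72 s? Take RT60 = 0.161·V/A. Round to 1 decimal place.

Equivalent absorption area: A₁ = 148.7·0.09 + 229.4·0.01 + 148.7·0.02 = 18.651 sq m.
Target A₂ = 0.161·698.796/3.72 = 30.244 sabins (V = 698.796 m³).
Shortfall: 30.244 − 18.651 = 11.6 sabins.

11.6 sabins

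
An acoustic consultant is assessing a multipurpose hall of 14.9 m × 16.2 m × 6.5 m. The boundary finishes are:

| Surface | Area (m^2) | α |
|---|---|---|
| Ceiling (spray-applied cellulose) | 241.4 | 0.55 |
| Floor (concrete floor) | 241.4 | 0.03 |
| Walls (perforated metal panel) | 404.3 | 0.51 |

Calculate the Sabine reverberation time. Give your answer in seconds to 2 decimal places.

Total absorption A = 241.4*0.55 + 241.4*0.03 + 404.3*0.51
  = 132.770 + 7.242 + 206.193 = 346.205 m^2 sabins.
V = 14.9·16.2·6.5 = 1568.97 m³.
Sabine: RT60 = 0.161 × 1568.97 / 346.205 = 0.73 s.

0.73 sec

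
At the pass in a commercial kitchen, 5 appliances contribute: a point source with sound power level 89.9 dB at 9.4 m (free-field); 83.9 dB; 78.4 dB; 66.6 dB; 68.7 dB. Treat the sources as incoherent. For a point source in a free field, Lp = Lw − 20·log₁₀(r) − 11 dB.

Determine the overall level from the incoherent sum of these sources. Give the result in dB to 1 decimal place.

Source at 9.4 m: Lp = 89.9 − 20·log₁₀(9.4) − 11 = 59.4 dB.
Converting to relative power and adding: 10^(59.4/10) + 10^(83.9/10) + 10^(78.4/10) + 10^(66.6/10) + 10^(68.7/10) = 3.275e+08.
Combined level = 10 log₁₀(3.275e+08) = 85.2 dB.

85.2 dB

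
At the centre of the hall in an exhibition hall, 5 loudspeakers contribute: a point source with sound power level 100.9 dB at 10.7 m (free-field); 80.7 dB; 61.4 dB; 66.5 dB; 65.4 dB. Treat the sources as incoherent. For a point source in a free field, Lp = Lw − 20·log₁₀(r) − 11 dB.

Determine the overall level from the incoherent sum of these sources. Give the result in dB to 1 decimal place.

81.3 dB

Source at 10.7 m: Lp = 100.9 − 20·log₁₀(10.7) − 11 = 69.3 dB.
Sum in the linear (power) domain: Σ 10^(Lᵢ/10) = 10^(69.3/10) + 10^(80.7/10) + 10^(61.4/10) + 10^(66.5/10) + 10^(65.4/10) = 1.353e+08.
Back to dB: 10·log₁₀ Σ = 81.3 dB.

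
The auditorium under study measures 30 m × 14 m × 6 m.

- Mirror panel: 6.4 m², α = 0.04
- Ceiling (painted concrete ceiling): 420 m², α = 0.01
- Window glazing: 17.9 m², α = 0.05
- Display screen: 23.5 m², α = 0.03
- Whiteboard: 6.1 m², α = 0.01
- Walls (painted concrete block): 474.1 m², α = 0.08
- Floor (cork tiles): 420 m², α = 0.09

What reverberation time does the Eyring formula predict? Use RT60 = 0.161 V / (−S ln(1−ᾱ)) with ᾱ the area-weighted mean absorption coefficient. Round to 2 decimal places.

Total surface area S = 6.4 + 420 + 17.9 + 23.5 + 6.1 + 474.1 + 420 = 1368.0 m².
Absorption A = 6.4·0.04 + 420·0.01 + 17.9·0.05 + 23.5·0.03 + 6.1·0.01 + 474.1·0.08 + 420·0.09 = 81.845 sabins.
Mean coefficient ᾱ = A/S = 0.0598.
−S·ln(1−ᾱ) = −1368.0 × ln(1 − 0.0598) = 84.355.
V = 30 × 14 × 6 = 2520 m³.
RT60 = 0.161 × 2520 / 84.355 = 4.81 s.

4.81 s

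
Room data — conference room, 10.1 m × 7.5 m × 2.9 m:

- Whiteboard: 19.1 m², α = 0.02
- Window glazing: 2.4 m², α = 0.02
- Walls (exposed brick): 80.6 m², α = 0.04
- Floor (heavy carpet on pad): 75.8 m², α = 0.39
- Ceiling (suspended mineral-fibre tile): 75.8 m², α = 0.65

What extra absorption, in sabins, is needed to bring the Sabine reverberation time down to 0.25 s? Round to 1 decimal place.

Summing Sᵢαᵢ: 0.382 + 0.048 + 3.224 + 29.562 + 49.270 → A₁ = 82.486 sabins.
V = 219.675 m³. Required absorption A₂ = 0.161 × 219.675 / 0.25 = 141.471 sabins.
Shortfall: 141.471 − 82.486 = 59.0 sabins.

59.0 sabins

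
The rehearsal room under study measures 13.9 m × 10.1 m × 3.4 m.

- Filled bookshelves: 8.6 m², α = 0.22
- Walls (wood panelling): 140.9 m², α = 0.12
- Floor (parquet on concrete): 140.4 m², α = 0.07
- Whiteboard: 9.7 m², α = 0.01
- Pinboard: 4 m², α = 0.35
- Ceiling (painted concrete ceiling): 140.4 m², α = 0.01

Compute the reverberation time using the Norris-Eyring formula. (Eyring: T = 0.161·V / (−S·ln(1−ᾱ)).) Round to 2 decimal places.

2.35 s

Total surface area S = 8.6 + 140.9 + 140.4 + 9.7 + 4 + 140.4 = 444.0 m².
Absorption A = 8.6×0.22 + 140.9×0.12 + 140.4×0.07 + 9.7×0.01 + 4×0.35 + 140.4×0.01 = 31.529 sabins.
ᾱ = 31.529 / 444.0 = 0.0710.
Eyring denominator: −S ln(1−ᾱ) = 32.699.
V = 13.9 × 10.1 × 3.4 = 477.326 m³.
RT60 = 0.161 × 477.326 / 32.699 = 2.35 s.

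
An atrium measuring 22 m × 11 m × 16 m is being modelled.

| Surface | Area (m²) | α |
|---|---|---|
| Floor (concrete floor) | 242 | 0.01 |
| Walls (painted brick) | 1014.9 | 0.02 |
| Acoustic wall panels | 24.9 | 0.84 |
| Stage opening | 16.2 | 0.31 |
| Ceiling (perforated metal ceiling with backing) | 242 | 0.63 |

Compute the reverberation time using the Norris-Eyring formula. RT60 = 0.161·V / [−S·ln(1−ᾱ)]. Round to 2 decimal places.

2.89 s

Total surface area S = 242 + 1014.9 + 24.9 + 16.2 + 242 = 1540.0 m².
Σ(Sᵢαᵢ) = 242×0.01 + 1014.9×0.02 + 24.9×0.84 + 16.2×0.31 + 242×0.63 = 201.116.
Mean coefficient ᾱ = A/S = 0.1306.
−S·ln(1−ᾱ) = −1540.0 × ln(1 − 0.1306) = 215.526.
V = 22 × 11 × 16 = 3872 m³.
T = 0.161·V/[−S·ln(1−ᾱ)] = 0.161·3872/215.526 = 2.89 s.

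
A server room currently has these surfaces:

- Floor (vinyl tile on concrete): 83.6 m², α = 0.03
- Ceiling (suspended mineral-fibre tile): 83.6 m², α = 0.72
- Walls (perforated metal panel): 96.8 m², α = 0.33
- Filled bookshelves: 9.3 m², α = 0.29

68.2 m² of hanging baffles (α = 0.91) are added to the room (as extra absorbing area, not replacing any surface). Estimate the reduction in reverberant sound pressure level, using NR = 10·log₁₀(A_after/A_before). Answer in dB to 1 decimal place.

Total absorption A_before = 83.6·0.03 + 83.6·0.72 + 96.8·0.33 + 9.3·0.29
  = 2.508 + 60.192 + 31.944 + 2.697 = 97.341 m² sabins.
Added absorption = 68.2 × 0.91 = 62.062 sabins.
New total A_after = 159.403 sabins.
NR = 10·log₁₀(159.403/97.341) = 2.1 dB.

2.1 dB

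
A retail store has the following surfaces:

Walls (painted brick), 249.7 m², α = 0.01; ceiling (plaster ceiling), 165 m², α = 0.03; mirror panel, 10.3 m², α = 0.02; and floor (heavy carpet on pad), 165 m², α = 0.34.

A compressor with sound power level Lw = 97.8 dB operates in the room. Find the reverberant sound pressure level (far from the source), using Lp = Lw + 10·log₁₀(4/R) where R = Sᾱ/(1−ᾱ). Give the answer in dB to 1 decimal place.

85.3 dB

Σ(Sᵢαᵢ) = 249.7·0.01 + 165·0.03 + 10.3·0.02 + 165·0.34 = 63.753; total area S = 590.0 m².
ᾱ = 0.1081, so room constant R = A/(1−ᾱ) = 71.480 m².
Lp = 97.8 + 10·log₁₀(4/71.480) = 97.8 + (-12.52) = 85.3 dB.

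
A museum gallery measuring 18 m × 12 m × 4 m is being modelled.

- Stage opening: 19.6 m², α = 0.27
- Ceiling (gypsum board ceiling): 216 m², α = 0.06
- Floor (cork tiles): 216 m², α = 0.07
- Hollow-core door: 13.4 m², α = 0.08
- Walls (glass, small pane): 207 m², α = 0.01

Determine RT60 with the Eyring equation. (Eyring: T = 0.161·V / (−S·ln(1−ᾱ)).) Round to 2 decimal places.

3.71 sec

S = Σ Sᵢ = 672.0 m².
Σ(Sᵢαᵢ) = 19.6·0.27 + 216·0.06 + 216·0.07 + 13.4·0.08 + 207·0.01 = 36.514.
Mean coefficient ᾱ = A/S = 0.0543.
−S·ln(1−ᾱ) = −672.0 × ln(1 − 0.0543) = 37.518.
V = 18 × 12 × 4 = 864 m³.
RT60 = 0.161 × 864 / 37.518 = 3.71 s.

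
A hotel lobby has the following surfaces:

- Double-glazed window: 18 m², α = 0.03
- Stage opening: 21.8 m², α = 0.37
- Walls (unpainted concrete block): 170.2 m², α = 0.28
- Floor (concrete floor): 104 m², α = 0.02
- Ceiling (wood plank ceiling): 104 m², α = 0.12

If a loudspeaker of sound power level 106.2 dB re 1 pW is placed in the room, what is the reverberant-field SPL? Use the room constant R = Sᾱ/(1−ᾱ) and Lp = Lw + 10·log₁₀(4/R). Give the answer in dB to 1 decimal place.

A = 70.822 sabins; S = 418.0 m².
ᾱ = 70.822/418.0 = 0.1694; R = Sᾱ/(1−ᾱ) = 70.822/(1−0.1694) = 85.266 m².
Lp = 106.2 + 10·log₁₀(4/85.266) = 106.2 + (-13.29) = 92.9 dB.

92.9 dB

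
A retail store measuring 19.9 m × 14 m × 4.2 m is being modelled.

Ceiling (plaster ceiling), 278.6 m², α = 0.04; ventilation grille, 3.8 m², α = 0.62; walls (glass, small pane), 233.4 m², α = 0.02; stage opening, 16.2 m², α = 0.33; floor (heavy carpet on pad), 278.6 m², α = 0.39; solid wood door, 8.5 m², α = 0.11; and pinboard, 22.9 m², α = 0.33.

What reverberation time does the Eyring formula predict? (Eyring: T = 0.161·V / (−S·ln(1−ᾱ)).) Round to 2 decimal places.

Total surface area S = 278.6 + 3.8 + 233.4 + 16.2 + 278.6 + 8.5 + 22.9 = 842.0 m².
Absorption A = 278.6·0.04 + 3.8·0.62 + 233.4·0.02 + 16.2·0.33 + 278.6·0.39 + 8.5·0.11 + 22.9·0.33 = 140.660 sabins.
Mean coefficient ᾱ = A/S = 0.1671.
Eyring denominator: −S ln(1−ᾱ) = 153.953.
V = 19.9 × 14 × 4.2 = 1170.12 m³.
T = 0.161·V/[−S·ln(1−ᾱ)] = 0.161·1170.12/153.953 = 1.22 s.

1.22 sec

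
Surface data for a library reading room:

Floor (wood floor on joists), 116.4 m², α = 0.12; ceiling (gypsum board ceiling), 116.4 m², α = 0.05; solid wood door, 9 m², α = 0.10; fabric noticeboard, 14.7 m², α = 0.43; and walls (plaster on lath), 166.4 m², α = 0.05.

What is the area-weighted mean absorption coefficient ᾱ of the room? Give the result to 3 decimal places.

S = Σ Sᵢ = 116.4 + 116.4 + 9 + 14.7 + 166.4 = 422.9 m².
A = 116.4*0.12 + 116.4*0.05 + 9*0.10 + 14.7*0.43 + 166.4*0.05 = 35.329 sabins.
ᾱ = 35.329 / 422.9 = 0.084.

0.084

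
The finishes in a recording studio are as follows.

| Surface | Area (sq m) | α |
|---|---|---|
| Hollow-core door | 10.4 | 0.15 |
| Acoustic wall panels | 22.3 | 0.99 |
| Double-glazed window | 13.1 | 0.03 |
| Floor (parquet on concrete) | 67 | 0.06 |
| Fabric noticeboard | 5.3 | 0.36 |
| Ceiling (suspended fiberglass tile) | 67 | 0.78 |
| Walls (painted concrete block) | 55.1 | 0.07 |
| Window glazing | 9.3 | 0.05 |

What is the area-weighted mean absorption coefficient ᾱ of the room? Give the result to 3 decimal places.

0.347

S = Σ Sᵢ = 10.4 + 22.3 + 13.1 + 67 + 5.3 + 67 + 55.1 + 9.3 = 249.5 sq m.
A = 10.4×0.15 + 22.3×0.99 + 13.1×0.03 + 67×0.06 + 5.3×0.36 + 67×0.78 + 55.1×0.07 + 9.3×0.05 = 86.540 sabins.
ᾱ = A/S = 0.347.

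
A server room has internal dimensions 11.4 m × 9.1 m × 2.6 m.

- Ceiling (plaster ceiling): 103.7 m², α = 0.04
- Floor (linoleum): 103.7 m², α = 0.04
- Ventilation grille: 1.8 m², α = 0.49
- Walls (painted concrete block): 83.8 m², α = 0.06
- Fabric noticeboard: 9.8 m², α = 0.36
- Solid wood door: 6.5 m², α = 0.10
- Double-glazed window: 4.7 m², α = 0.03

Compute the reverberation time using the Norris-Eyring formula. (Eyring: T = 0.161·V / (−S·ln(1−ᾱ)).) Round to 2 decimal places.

2.27 seconds

Total surface area S = 103.7 + 103.7 + 1.8 + 83.8 + 9.8 + 6.5 + 4.7 = 314.0 m².
Absorption A = 103.7·0.04 + 103.7·0.04 + 1.8·0.49 + 83.8·0.06 + 9.8·0.36 + 6.5·0.10 + 4.7·0.03 = 18.525 sabins.
Mean coefficient ᾱ = A/S = 0.0590.
Eyring denominator: −S ln(1−ᾱ) = 19.095.
V = 11.4 × 9.1 × 2.6 = 269.724 m³.
T = 0.161·V/[−S·ln(1−ᾱ)] = 0.161·269.724/19.095 = 2.27 s.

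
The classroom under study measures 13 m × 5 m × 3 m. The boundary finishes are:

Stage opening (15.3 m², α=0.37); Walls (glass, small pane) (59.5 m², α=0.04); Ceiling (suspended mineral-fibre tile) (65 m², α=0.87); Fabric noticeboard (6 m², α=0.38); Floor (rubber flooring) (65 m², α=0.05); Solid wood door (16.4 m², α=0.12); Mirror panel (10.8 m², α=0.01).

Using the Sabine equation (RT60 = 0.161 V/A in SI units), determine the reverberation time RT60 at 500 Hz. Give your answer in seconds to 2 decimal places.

0.43 seconds

Total absorption A = 15.3×0.37 + 59.5×0.04 + 65×0.87 + 6×0.38 + 65×0.05 + 16.4×0.12 + 10.8×0.01
  = 5.661 + 2.380 + 56.550 + 2.280 + 3.250 + 1.968 + 0.108 = 72.197 m² sabins.
Room volume: 195 m³.
Sabine: RT60 = 0.161 × 195 / 72.197 = 0.43 s.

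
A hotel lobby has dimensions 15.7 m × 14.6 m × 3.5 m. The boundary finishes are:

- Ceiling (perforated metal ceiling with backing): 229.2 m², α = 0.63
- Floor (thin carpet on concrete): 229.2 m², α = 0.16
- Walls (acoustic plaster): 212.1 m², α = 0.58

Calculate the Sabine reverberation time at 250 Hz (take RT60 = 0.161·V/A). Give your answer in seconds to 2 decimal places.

0.42 sec

Equivalent absorption area: A = 229.2×0.63 + 229.2×0.16 + 212.1×0.58 = 304.086 m².
V = 15.7·14.6·3.5 = 802.27 m³.
RT60 = 0.161 · V / A = 0.161 × 802.27 / 304.086 = 0.42 s.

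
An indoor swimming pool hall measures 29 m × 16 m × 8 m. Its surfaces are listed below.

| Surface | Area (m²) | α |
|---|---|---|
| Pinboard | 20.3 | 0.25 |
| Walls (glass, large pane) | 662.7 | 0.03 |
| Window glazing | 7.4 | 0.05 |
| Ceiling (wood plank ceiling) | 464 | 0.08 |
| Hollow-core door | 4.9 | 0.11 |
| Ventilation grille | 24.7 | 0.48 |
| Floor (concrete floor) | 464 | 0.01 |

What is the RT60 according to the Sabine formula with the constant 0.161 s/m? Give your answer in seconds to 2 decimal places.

7.52 seconds

Summing Sᵢαᵢ: 5.075 + 19.881 + 0.370 + 37.120 + 0.539 + 11.856 + 4.640 → A = 79.481 sabins.
Volume V = 29 × 16 × 8 = 3712 m³.
Sabine: RT60 = 0.161 × 3712 / 79.481 = 7.52 s.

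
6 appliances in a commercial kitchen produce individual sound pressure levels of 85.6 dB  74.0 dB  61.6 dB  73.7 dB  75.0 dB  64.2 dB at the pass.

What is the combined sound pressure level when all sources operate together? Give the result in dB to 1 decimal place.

86.5 dB

Converting to relative power and adding: 10^(85.6/10) + 10^(74.0/10) + 10^(61.6/10) + 10^(73.7/10) + 10^(75.0/10) + 10^(64.2/10) = 4.473e+08.
L_total = 10·log₁₀(4.473e+08) = 86.5 dB.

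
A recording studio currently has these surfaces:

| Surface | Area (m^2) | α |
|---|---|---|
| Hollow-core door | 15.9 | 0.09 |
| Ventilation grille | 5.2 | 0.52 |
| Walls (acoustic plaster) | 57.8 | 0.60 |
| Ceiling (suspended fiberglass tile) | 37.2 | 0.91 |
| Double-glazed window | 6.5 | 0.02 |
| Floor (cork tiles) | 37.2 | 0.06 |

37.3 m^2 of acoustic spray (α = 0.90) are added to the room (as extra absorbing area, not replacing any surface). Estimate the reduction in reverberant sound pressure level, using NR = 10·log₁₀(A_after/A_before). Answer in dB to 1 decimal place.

Summing Sᵢαᵢ: 1.431 + 2.704 + 34.680 + 33.852 + 0.130 + 2.232 → A_before = 75.029 sabins.
Treatment contributes 37.3·0.90 = 33.570 sabins.
New total A_after = 108.599 sabins.
NR = 10·log₁₀(108.599/75.029) = 1.6 dB.

1.6 dB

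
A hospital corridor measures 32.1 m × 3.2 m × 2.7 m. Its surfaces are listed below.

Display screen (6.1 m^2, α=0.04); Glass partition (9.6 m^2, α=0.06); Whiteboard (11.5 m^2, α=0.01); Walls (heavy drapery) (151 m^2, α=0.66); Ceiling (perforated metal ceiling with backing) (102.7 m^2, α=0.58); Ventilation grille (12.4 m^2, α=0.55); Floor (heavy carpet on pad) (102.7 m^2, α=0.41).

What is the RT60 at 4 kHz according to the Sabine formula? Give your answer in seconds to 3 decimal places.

0.214 s

Total absorption A = 6.1*0.04 + 9.6*0.06 + 11.5*0.01 + 151*0.66 + 102.7*0.58 + 12.4*0.55 + 102.7*0.41
  = 0.244 + 0.576 + 0.115 + 99.660 + 59.566 + 6.820 + 42.107 = 209.088 m^2 sabins.
Room volume: 277.344 m³.
RT60 = 0.161 · V / A = 0.161 × 277.344 / 209.088 = 0.214 s.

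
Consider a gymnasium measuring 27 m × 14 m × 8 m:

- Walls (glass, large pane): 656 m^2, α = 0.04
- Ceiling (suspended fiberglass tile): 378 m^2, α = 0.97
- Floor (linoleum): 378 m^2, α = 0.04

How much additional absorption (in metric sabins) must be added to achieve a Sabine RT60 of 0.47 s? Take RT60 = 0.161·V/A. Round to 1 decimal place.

A₁ = Σ Sᵢαᵢ = 656*0.04 + 378*0.97 + 378*0.04 = 408.020 sabins.
For T = 0.47 s, need A₂ = 0.161·V/T = 0.161·3024/0.47 = 1035.881 sabins.
ΔA = A₂ − A₁ = 1035.881 − 408.020 = 627.9 sabins.

627.9 sabins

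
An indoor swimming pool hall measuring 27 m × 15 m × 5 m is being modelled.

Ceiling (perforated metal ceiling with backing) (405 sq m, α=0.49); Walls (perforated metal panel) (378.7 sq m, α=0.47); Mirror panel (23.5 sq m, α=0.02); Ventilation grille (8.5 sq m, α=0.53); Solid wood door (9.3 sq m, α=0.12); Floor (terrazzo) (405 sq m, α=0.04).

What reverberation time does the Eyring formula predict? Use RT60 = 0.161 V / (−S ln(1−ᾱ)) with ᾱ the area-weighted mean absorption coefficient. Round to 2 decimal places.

0.68 s

S = Σ Sᵢ = 1230.0 sq m.
Σ(Sᵢαᵢ) = 405×0.49 + 378.7×0.47 + 23.5×0.02 + 8.5×0.53 + 9.3×0.12 + 405×0.04 = 398.730.
ᾱ = 398.730 / 1230.0 = 0.3242.
Eyring denominator: −S ln(1−ᾱ) = 481.985.
V = 27 × 15 × 5 = 2025 m³.
T = 0.161·V/[−S·ln(1−ᾱ)] = 0.161·2025/481.985 = 0.68 s.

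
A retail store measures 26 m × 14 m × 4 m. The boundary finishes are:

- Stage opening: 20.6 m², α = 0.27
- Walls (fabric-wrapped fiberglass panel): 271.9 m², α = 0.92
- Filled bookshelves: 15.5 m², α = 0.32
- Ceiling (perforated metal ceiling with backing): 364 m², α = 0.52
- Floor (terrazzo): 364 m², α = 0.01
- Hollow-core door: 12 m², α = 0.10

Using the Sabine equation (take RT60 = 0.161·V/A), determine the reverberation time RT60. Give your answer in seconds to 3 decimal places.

0.515 s

Equivalent absorption area: A = 20.6*0.27 + 271.9*0.92 + 15.5*0.32 + 364*0.52 + 364*0.01 + 12*0.10 = 454.790 m².
V = 26·14·4 = 1456 m³.
RT60 = 0.161 · V / A = 0.161 × 1456 / 454.790 = 0.515 s.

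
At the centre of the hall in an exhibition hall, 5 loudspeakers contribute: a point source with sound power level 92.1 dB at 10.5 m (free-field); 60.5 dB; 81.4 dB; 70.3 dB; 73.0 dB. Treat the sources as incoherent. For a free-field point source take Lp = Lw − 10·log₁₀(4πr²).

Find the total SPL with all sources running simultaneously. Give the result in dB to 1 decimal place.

82.3 dB

Source at 10.5 m: Lp = 92.1 − 10·log₁₀(4π·10.5²) = 92.1 − 10·log₁₀(1385.442) = 60.7 dB.
Σ 10^(Lᵢ/10) = 1.71e+08.
Combined level = 10 log₁₀(1.71e+08) = 82.3 dB.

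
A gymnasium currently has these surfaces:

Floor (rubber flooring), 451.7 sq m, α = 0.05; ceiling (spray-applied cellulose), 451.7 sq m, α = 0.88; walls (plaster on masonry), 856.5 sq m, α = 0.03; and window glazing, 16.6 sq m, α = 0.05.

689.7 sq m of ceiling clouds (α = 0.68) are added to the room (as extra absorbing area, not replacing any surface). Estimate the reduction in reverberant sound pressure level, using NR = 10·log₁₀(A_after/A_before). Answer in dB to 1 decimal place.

Equivalent absorption area: A_before = 451.7*0.05 + 451.7*0.88 + 856.5*0.03 + 16.6*0.05 = 446.606 sq m.
Treatment contributes 689.7·0.68 = 468.996 sabins.
New total A_after = 915.602 sabins.
Reduction = 10 log₁₀(A_after/A_before) = 10 log₁₀(2.0501) = 3.1 dB.

3.1 dB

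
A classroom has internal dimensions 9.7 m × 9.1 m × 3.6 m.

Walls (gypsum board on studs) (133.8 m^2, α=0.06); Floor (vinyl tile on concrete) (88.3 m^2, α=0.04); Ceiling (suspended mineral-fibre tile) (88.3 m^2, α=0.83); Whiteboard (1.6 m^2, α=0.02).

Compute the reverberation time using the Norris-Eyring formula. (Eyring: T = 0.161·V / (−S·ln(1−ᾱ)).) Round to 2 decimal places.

S = Σ Sᵢ = 312.0 m^2.
Absorption A = 133.8·0.06 + 88.3·0.04 + 88.3·0.83 + 1.6·0.02 = 84.881 sabins.
Mean coefficient ᾱ = A/S = 0.2721.
−S·ln(1−ᾱ) = −312.0 × ln(1 − 0.2721) = 99.089.
V = 9.7 × 9.1 × 3.6 = 317.772 m³.
RT60 = 0.161 × 317.772 / 99.089 = 0.52 s.

0.52 s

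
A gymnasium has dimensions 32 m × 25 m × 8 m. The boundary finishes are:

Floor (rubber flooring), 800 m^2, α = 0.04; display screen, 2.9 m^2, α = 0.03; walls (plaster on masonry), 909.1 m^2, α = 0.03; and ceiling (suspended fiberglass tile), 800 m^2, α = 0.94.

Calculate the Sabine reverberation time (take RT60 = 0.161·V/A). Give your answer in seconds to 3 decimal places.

A = Σ Sᵢαᵢ = 800·0.04 + 2.9·0.03 + 909.1·0.03 + 800·0.94 = 811.360 sabins.
Room volume: 6400 m³.
Sabine: RT60 = 0.161 × 6400 / 811.360 = 1.270 s.

1.270 seconds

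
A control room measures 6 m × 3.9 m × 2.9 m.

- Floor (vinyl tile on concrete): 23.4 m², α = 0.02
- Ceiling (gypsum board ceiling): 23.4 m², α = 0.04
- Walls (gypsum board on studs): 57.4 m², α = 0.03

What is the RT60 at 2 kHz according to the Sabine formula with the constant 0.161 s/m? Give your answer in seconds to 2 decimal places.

3.50 sec

Equivalent absorption area: A = 23.4*0.02 + 23.4*0.04 + 57.4*0.03 = 3.126 m².
V = 6·3.9·2.9 = 67.86 m³.
T = 0.161 V/A = 0.161·67.86/3.126 = 3.50 s.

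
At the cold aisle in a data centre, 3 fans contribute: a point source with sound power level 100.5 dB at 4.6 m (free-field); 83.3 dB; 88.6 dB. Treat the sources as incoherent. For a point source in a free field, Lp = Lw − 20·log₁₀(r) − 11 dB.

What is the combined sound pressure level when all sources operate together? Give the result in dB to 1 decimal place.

89.9 dB

Source at 4.6 m: Lp = 100.5 − 20·log₁₀(4.6) − 11 = 76.2 dB.
Converting to relative power and adding: 10^(76.2/10) + 10^(83.3/10) + 10^(88.6/10) = 9.799e+08.
Back to dB: 10·log₁₀ Σ = 89.9 dB.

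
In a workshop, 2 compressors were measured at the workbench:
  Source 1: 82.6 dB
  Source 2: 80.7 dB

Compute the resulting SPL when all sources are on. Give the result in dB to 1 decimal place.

Sum in the linear (power) domain: Σ 10^(Lᵢ/10) = 10^(82.6/10) + 10^(80.7/10) = 2.995e+08.
Combined level = 10 log₁₀(2.995e+08) = 84.8 dB.

84.8 dB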